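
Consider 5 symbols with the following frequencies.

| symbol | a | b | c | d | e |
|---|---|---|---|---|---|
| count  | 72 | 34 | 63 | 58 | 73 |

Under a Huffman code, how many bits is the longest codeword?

Merge the two lowest-weight nodes at each step:
b(34) + d(58) → 92
c(63) + a(72) → 135
e(73) + 92 → 165
135 + 165 → 300
Maximum depth reached is 3.

3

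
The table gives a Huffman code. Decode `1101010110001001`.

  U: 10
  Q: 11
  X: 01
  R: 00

QXXXURUX

Read left to right; each codeword is recognised as soon as it completes (prefix code):
  11→Q | 01→X | 01→X | 01→X | 10→U | 00→R | 10→U | 01→X
Decoded message: QXXXURUX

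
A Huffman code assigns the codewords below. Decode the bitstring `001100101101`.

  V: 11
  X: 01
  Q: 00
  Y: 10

Read left to right; each codeword is recognised as soon as it completes (prefix code):
  00→Q | 11→V | 00→Q | 10→Y | 11→V | 01→X
Decoded message: QVQYVX

QVQYVX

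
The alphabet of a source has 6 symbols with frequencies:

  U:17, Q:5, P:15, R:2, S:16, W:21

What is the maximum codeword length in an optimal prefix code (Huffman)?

4

Merge the two lowest-weight nodes at each step:
merge R(2) and Q(5): 7
merge 7 and P(15): 22
merge S(16) and U(17): 33
merge W(21) and 22: 43
merge 33 and 43: 76
Maximum depth reached is 4.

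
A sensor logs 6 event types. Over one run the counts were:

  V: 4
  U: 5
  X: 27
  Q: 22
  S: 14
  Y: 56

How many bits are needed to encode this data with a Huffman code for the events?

277

Greedily combine the two least-frequent nodes:
merge V(4) and U(5): 9
merge 9 and S(14): 23
merge Q(22) and 23: 45
merge X(27) and 45: 72
merge Y(56) and 72: 128
Total encoded bits = sum of merged weights = 9 + 23 + 45 + 72 + 128 = 277.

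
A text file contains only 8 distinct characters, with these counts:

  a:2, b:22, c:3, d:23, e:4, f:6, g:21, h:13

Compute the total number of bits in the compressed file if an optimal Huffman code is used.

245

Build the Huffman tree bottom-up:
merge a(2) and c(3): 5
merge e(4) and 5: 9
merge f(6) and 9: 15
merge h(13) and 15: 28
merge g(21) and b(22): 43
merge d(23) and 28: 51
merge 43 and 51: 94
Total encoded bits = sum of merged weights = 5 + 9 + 15 + 28 + 43 + 51 + 94 = 245.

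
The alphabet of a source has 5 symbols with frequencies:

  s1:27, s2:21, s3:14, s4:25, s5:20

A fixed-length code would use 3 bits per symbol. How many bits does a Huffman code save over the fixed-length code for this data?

73

Fixed-length: 3 bits × 107 symbols = 321 bits.
Huffman merges:
combine s3(14), s5(20) → 34
combine s2(21), s4(25) → 46
combine s1(27), 34 → 61
combine 46, 61 → 107
Huffman total = 34 + 46 + 61 + 107 = 248 bits.
Saving = 321 − 248 = 73 bits.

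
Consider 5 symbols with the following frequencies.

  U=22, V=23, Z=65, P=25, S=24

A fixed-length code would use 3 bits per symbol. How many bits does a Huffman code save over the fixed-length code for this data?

130

Fixed-length: 3 bits × 159 symbols = 477 bits.
Huffman merges:
combine U(22), V(23) → 45
combine S(24), P(25) → 49
combine 45, 49 → 94
combine Z(65), 94 → 159
Huffman total = 45 + 49 + 94 + 159 = 347 bits.
Saving = 477 − 347 = 130 bits.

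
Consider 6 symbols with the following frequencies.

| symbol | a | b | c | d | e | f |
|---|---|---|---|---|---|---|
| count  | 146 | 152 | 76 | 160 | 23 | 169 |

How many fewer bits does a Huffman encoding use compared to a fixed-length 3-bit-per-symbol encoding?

Fixed-length: 3 bits × 726 symbols = 2178 bits.
Huffman merges:
merge e(23) and c(76): 99
merge 99 and a(146): 245
merge b(152) and d(160): 312
merge f(169) and 245: 414
merge 312 and 414: 726
Huffman total = 99 + 245 + 312 + 414 + 726 = 1796 bits.
Saving = 2178 − 1796 = 382 bits.

382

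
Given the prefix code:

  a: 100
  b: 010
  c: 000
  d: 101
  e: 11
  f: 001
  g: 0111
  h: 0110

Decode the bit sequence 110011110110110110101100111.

Read left to right; each codeword is recognised as soon as it completes (prefix code):
  11→e | 001→f | 11→e | 101→d | 101→d | 101→d | 101→d | 0110→h | 0111→g
Decoded message: efeddddhg

efeddddhg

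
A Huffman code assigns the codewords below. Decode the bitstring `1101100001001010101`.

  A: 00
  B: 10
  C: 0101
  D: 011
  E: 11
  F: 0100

Read left to right; each codeword is recognised as soon as it completes (prefix code):
  11→E | 011→D | 00→A | 00→A | 10→B | 0101→C | 0101→C
Decoded message: EDAABCC

EDAABCC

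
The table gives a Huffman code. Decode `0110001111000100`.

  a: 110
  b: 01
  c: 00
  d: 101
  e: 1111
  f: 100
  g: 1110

Read left to right; each codeword is recognised as soon as it completes (prefix code):
  01→b | 100→f | 01→b | 1110→g | 00→c | 100→f
Decoded message: bfbgcf

bfbgcf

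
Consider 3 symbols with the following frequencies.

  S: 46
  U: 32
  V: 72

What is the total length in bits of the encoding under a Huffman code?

Merge the two smallest weights repeatedly:
merge U(32) and S(46): 78
merge V(72) and 78: 150
Total encoded bits = sum of merged weights = 78 + 150 = 228.

228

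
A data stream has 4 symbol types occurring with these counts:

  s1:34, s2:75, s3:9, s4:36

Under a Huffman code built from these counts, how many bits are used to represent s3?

3

Build the tree from the bottom:
combine s3(9), s1(34) → 43
combine s4(36), 43 → 79
combine s2(75), 79 → 154
s3's leaf is at depth 3, giving a 3-bit codeword.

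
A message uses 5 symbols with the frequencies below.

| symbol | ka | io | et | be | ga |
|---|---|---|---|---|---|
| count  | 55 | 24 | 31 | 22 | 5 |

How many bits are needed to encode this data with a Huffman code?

Greedily combine the two least-frequent nodes:
merge ga(5) and be(22): 27
merge io(24) and 27: 51
merge et(31) and 51: 82
merge ka(55) and 82: 137
Total encoded bits = sum of merged weights = 27 + 51 + 82 + 137 = 297.

297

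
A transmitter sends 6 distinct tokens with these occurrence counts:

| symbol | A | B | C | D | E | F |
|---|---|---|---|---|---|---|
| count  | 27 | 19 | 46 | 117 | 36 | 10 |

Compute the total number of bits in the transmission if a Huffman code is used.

Greedily combine the two least-frequent nodes:
merge F(10) and B(19): 29
merge A(27) and 29: 56
merge E(36) and C(46): 82
merge 56 and 82: 138
merge D(117) and 138: 255
The encoded length is the sum of every internal node's weight: 29 + 56 + 82 + 138 + 255 = 560 bits.

560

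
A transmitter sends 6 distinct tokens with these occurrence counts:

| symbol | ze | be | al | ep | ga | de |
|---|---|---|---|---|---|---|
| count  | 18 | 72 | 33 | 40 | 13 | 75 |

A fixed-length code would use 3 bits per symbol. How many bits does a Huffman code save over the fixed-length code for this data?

156

Fixed-length: 3 bits × 251 symbols = 753 bits.
Huffman merges:
ga(13) + ze(18) → 31
31 + al(33) → 64
ep(40) + 64 → 104
be(72) + de(75) → 147
104 + 147 → 251
Huffman total = 31 + 64 + 104 + 147 + 251 = 597 bits.
Saving = 753 − 597 = 156 bits.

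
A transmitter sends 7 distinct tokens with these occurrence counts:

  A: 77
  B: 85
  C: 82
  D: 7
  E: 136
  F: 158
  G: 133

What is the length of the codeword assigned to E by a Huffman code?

2

Repeatedly merge the two smallest:
combine D(7), A(77) → 84
combine C(82), 84 → 166
combine B(85), G(133) → 218
combine E(136), F(158) → 294
combine 166, 218 → 384
combine 294, 384 → 678
E's leaf is at depth 2, giving a 2-bit codeword.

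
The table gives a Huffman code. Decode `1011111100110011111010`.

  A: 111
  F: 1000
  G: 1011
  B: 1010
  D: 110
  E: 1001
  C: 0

Read left to right; each codeword is recognised as soon as it completes (prefix code):
  1011→G | 111→A | 1001→E | 1001→E | 111→A | 1010→B
Decoded message: GAEEAB

GAEEAB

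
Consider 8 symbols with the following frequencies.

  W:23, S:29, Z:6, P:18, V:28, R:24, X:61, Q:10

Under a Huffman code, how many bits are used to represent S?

3

Huffman merges, smallest pair first:
merge Z(6) and Q(10): 16
merge 16 and P(18): 34
merge W(23) and R(24): 47
merge V(28) and S(29): 57
merge 34 and 47: 81
merge 57 and X(61): 118
merge 81 and 118: 199
S's leaf is at depth 3, giving a 3-bit codeword.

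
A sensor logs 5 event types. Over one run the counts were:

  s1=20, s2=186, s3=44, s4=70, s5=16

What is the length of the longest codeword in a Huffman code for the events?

Merge the two lowest-weight nodes at each step:
combine s5(16), s1(20) → 36
combine 36, s3(44) → 80
combine s4(70), 80 → 150
combine 150, s2(186) → 336
The rarest symbols sit at the bottom; the longest codeword is 4 bits.

4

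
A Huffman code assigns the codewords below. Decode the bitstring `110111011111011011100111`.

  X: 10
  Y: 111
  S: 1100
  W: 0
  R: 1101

Read left to right; each codeword is recognised as soon as it completes (prefix code):
  1101→R | 1101→R | 111→Y | 10→X | 1101→R | 1100→S | 111→Y
Decoded message: RRYXRSY

RRYXRSY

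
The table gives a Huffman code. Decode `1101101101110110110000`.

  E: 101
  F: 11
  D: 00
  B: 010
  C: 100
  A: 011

FAAAEECD

Read left to right; each codeword is recognised as soon as it completes (prefix code):
  11→F | 011→A | 011→A | 011→A | 101→E | 101→E | 100→C | 00→D
Decoded message: FAAAEECD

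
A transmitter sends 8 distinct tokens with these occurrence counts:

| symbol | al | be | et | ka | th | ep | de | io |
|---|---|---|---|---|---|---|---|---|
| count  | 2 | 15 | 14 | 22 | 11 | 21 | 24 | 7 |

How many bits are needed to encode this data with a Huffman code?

Build the Huffman tree bottom-up:
merge al(2) and io(7): 9
merge 9 and th(11): 20
merge et(14) and be(15): 29
merge 20 and ep(21): 41
merge ka(22) and de(24): 46
merge 29 and 41: 70
merge 46 and 70: 116
Each symbol's bit-cost is frequency × depth; summing gives 331 bits (equivalently 9 + 20 + 29 + 41 + 46 + 70 + 116).

331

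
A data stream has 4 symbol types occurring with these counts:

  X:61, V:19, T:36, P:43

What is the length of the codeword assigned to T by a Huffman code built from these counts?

3

Huffman merges, smallest pair first:
combine V(19), T(36) → 55
combine P(43), 55 → 98
combine X(61), 98 → 159
T sits 3 levels below the root, so its codeword is 3 bits.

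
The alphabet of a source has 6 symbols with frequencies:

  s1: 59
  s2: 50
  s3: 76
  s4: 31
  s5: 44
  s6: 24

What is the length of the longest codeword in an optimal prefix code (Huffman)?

Merge the two lowest-weight nodes at each step:
merge s6(24) and s4(31): 55
merge s5(44) and s2(50): 94
merge 55 and s1(59): 114
merge s3(76) and 94: 170
merge 114 and 170: 284
Maximum depth reached is 3.

3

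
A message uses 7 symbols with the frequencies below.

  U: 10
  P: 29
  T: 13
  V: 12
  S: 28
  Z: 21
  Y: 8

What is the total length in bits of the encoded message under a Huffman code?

324

Greedily combine the two least-frequent nodes:
combine Y(8), U(10) → 18
combine V(12), T(13) → 25
combine 18, Z(21) → 39
combine 25, S(28) → 53
combine P(29), 39 → 68
combine 53, 68 → 121
Total encoded bits = sum of merged weights = 18 + 25 + 39 + 53 + 68 + 121 = 324.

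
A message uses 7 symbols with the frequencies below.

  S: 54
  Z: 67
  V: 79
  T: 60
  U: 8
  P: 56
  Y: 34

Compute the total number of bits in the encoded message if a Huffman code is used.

Merge the two smallest weights repeatedly:
merge U(8) and Y(34): 42
merge 42 and S(54): 96
merge P(56) and T(60): 116
merge Z(67) and V(79): 146
merge 96 and 116: 212
merge 146 and 212: 358
Total encoded bits = sum of merged weights = 42 + 96 + 116 + 146 + 212 + 358 = 970.

970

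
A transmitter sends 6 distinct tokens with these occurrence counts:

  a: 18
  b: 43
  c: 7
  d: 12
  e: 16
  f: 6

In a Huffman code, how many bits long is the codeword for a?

3

Huffman merges, smallest pair first:
combine f(6), c(7) → 13
combine d(12), 13 → 25
combine e(16), a(18) → 34
combine 25, 34 → 59
combine b(43), 59 → 102
a's leaf is at depth 3, giving a 3-bit codeword.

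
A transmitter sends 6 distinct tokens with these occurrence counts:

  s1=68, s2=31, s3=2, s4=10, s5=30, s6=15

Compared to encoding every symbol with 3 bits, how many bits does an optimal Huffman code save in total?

128

Fixed-length: 3 bits × 156 symbols = 468 bits.
Huffman merges:
s3(2) + s4(10) → 12
12 + s6(15) → 27
27 + s5(30) → 57
s2(31) + 57 → 88
s1(68) + 88 → 156
Huffman total = 12 + 27 + 57 + 88 + 156 = 340 bits.
Saving = 468 − 340 = 128 bits.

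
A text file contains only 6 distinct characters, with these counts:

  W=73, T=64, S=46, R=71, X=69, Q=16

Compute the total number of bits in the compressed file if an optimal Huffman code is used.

866

Greedily combine the two least-frequent nodes:
merge Q(16) and S(46): 62
merge 62 and T(64): 126
merge X(69) and R(71): 140
merge W(73) and 126: 199
merge 140 and 199: 339
Each symbol's bit-cost is frequency × depth; summing gives 866 bits (equivalently 62 + 126 + 140 + 199 + 339).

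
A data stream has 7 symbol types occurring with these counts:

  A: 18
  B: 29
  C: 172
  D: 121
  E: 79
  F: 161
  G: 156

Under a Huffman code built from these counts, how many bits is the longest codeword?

5

Merge the two lowest-weight nodes at each step:
merge A(18) and B(29): 47
merge 47 and E(79): 126
merge D(121) and 126: 247
merge G(156) and F(161): 317
merge C(172) and 247: 419
merge 317 and 419: 736
The first pair merged (A, B) ends up deepest, at depth 5.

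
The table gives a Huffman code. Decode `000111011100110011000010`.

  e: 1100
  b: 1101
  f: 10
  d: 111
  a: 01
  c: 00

cabeeecf

Read left to right; each codeword is recognised as soon as it completes (prefix code):
  00→c | 01→a | 1101→b | 1100→e | 1100→e | 1100→e | 00→c | 10→f
Decoded message: cabeeecf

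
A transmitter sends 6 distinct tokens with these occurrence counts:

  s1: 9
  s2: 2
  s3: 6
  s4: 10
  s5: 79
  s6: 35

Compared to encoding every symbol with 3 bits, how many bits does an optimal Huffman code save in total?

168

Fixed-length: 3 bits × 141 symbols = 423 bits.
Huffman merges:
combine s2(2), s3(6) → 8
combine 8, s1(9) → 17
combine s4(10), 17 → 27
combine 27, s6(35) → 62
combine 62, s5(79) → 141
Huffman total = 8 + 17 + 27 + 62 + 141 = 255 bits.
Saving = 423 − 255 = 168 bits.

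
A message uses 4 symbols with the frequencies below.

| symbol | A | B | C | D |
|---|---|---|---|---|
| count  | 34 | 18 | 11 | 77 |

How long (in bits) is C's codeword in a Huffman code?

Huffman merges, smallest pair first:
combine C(11), B(18) → 29
combine 29, A(34) → 63
combine 63, D(77) → 140
The subtree containing C is merged 3 times, so code length = 3.

3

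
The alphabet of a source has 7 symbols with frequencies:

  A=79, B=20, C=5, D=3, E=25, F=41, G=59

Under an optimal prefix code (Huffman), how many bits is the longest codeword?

5

Merge the two lowest-weight nodes at each step:
D(3) + C(5) → 8
8 + B(20) → 28
E(25) + 28 → 53
F(41) + 53 → 94
G(59) + A(79) → 138
94 + 138 → 232
The rarest symbols sit at the bottom; the longest codeword is 5 bits.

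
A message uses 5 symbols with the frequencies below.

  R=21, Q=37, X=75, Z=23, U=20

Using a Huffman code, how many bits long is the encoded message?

378

Build the Huffman tree bottom-up:
merge U(20) and R(21): 41
merge Z(23) and Q(37): 60
merge 41 and 60: 101
merge X(75) and 101: 176
The encoded length is the sum of every internal node's weight: 41 + 60 + 101 + 176 = 378 bits.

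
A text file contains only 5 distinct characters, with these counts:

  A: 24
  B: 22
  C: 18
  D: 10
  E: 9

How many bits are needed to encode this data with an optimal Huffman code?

185

Merge the two smallest weights repeatedly:
merge E(9) and D(10): 19
merge C(18) and 19: 37
merge B(22) and A(24): 46
merge 37 and 46: 83
The encoded length is the sum of every internal node's weight: 19 + 37 + 46 + 83 = 185 bits.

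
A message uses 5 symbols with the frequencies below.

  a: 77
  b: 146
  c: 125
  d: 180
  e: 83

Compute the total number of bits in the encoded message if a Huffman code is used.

1382

Build the Huffman tree bottom-up:
combine a(77), e(83) → 160
combine c(125), b(146) → 271
combine 160, d(180) → 340
combine 271, 340 → 611
Each symbol's bit-cost is frequency × depth; summing gives 1382 bits (equivalently 160 + 271 + 340 + 611).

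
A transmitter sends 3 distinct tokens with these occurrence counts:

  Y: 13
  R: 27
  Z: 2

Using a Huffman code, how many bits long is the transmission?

57

Merge the two smallest weights repeatedly:
combine Z(2), Y(13) → 15
combine 15, R(27) → 42
The encoded length is the sum of every internal node's weight: 15 + 42 = 57 bits.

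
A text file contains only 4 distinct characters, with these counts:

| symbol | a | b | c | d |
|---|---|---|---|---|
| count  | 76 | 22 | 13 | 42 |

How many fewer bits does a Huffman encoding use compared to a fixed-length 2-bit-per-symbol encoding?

41

Fixed-length: 2 bits × 153 symbols = 306 bits.
Huffman merges:
merge c(13) and b(22): 35
merge 35 and d(42): 77
merge a(76) and 77: 153
Huffman total = 35 + 77 + 153 = 265 bits.
Saving = 306 − 265 = 41 bits.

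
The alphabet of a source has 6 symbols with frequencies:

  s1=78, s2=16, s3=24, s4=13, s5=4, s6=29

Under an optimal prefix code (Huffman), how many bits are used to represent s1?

Huffman merges, smallest pair first:
s5(4) + s4(13) → 17
s2(16) + 17 → 33
s3(24) + s6(29) → 53
33 + 53 → 86
s1(78) + 86 → 164
s1 is a child of the root — depth 1, so its codeword is a single bit.

1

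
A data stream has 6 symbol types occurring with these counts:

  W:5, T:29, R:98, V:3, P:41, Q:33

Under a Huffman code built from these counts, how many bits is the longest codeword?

Merge the two lowest-weight nodes at each step:
combine V(3), W(5) → 8
combine 8, T(29) → 37
combine Q(33), 37 → 70
combine P(41), 70 → 111
combine R(98), 111 → 209
Maximum depth reached is 5.

5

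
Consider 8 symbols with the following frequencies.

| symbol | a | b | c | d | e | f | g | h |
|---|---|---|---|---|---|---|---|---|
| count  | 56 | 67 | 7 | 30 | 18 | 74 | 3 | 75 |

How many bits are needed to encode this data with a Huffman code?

Build the Huffman tree bottom-up:
combine g(3), c(7) → 10
combine 10, e(18) → 28
combine 28, d(30) → 58
combine a(56), 58 → 114
combine b(67), f(74) → 141
combine h(75), 114 → 189
combine 141, 189 → 330
Each symbol's bit-cost is frequency × depth; summing gives 870 bits (equivalently 10 + 28 + 58 + 114 + 141 + 189 + 330).

870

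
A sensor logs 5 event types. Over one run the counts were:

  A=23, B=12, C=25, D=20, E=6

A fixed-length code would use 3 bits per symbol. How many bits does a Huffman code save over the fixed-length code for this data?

68

Fixed-length: 3 bits × 86 symbols = 258 bits.
Huffman merges:
merge E(6) and B(12): 18
merge 18 and D(20): 38
merge A(23) and C(25): 48
merge 38 and 48: 86
Huffman total = 18 + 38 + 48 + 86 = 190 bits.
Saving = 258 − 190 = 68 bits.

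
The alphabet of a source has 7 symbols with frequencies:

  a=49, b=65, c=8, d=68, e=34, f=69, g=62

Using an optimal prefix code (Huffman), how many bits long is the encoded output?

970

Build the Huffman tree bottom-up:
merge c(8) and e(34): 42
merge 42 and a(49): 91
merge g(62) and b(65): 127
merge d(68) and f(69): 137
merge 91 and 127: 218
merge 137 and 218: 355
Total encoded bits = sum of merged weights = 42 + 91 + 127 + 137 + 218 + 355 = 970.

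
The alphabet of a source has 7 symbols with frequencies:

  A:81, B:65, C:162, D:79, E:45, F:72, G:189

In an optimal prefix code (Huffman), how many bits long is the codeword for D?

3

Huffman merges, smallest pair first:
E(45) + B(65) → 110
F(72) + D(79) → 151
A(81) + 110 → 191
151 + C(162) → 313
G(189) + 191 → 380
313 + 380 → 693
D sits 3 levels below the root, so its codeword is 3 bits.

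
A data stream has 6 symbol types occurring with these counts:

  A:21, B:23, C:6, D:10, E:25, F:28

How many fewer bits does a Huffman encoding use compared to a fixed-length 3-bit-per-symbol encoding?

60

Fixed-length: 3 bits × 113 symbols = 339 bits.
Huffman merges:
combine C(6), D(10) → 16
combine 16, A(21) → 37
combine B(23), E(25) → 48
combine F(28), 37 → 65
combine 48, 65 → 113
Huffman total = 16 + 37 + 48 + 65 + 113 = 279 bits.
Saving = 339 − 279 = 60 bits.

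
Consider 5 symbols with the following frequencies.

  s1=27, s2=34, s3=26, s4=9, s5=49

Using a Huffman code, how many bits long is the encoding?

325

Build the Huffman tree bottom-up:
s4(9) + s3(26) → 35
s1(27) + s2(34) → 61
35 + s5(49) → 84
61 + 84 → 145
Total encoded bits = sum of merged weights = 35 + 61 + 84 + 145 = 325.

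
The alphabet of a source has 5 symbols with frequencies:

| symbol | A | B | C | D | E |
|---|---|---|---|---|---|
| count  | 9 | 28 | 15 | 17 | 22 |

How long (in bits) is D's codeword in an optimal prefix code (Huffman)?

Build the tree from the bottom:
combine A(9), C(15) → 24
combine D(17), E(22) → 39
combine 24, B(28) → 52
combine 39, 52 → 91
The subtree containing D is merged 2 times, so code length = 2.

2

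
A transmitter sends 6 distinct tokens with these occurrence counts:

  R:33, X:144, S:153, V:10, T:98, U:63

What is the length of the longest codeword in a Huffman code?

Merge the two lowest-weight nodes at each step:
combine V(10), R(33) → 43
combine 43, U(63) → 106
combine T(98), 106 → 204
combine X(144), S(153) → 297
combine 204, 297 → 501
The rarest symbols sit at the bottom; the longest codeword is 4 bits.

4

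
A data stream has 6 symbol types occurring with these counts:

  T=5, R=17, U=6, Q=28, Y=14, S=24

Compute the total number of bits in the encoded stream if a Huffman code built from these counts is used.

224

Build the Huffman tree bottom-up:
combine T(5), U(6) → 11
combine 11, Y(14) → 25
combine R(17), S(24) → 41
combine 25, Q(28) → 53
combine 41, 53 → 94
The encoded length is the sum of every internal node's weight: 11 + 25 + 41 + 53 + 94 = 224 bits.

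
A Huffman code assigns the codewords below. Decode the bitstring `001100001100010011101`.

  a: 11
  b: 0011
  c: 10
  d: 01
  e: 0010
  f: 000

Read left to right; each codeword is recognised as soon as it completes (prefix code):
  0011→b | 000→f | 01→d | 10→c | 0010→e | 01→d | 11→a | 01→d
Decoded message: bfdcedad

bfdcedad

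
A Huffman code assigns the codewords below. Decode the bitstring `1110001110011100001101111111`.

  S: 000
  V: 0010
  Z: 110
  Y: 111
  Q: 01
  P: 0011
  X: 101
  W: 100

Read left to right; each codeword is recognised as soon as it completes (prefix code):
  111→Y | 000→S | 111→Y | 0011→P | 100→W | 0011→P | 01→Q | 111→Y | 111→Y
Decoded message: YSYPWPQYY

YSYPWPQYY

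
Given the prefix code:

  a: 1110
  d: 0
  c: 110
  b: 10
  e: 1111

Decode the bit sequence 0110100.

dcbd

Read left to right; each codeword is recognised as soon as it completes (prefix code):
  0→d | 110→c | 10→b | 0→d
Decoded message: dcbd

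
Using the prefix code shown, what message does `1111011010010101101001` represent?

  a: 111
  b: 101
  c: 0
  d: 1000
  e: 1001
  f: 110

abbccbcfe

Read left to right; each codeword is recognised as soon as it completes (prefix code):
  111→a | 101→b | 101→b | 0→c | 0→c | 101→b | 0→c | 110→f | 1001→e
Decoded message: abbccbcfe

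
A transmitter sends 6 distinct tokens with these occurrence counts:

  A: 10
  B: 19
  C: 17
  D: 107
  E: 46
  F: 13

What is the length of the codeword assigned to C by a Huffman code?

4

Build the tree from the bottom:
combine A(10), F(13) → 23
combine C(17), B(19) → 36
combine 23, 36 → 59
combine E(46), 59 → 105
combine 105, D(107) → 212
The subtree containing C is merged 4 times, so code length = 4.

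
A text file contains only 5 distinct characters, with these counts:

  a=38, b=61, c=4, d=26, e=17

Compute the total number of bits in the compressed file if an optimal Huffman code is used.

Build the Huffman tree bottom-up:
combine c(4), e(17) → 21
combine 21, d(26) → 47
combine a(38), 47 → 85
combine b(61), 85 → 146
Total encoded bits = sum of merged weights = 21 + 47 + 85 + 146 = 299.

299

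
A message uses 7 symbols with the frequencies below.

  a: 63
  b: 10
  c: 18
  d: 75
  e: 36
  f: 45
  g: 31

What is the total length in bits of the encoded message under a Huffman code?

Greedily combine the two least-frequent nodes:
combine b(10), c(18) → 28
combine 28, g(31) → 59
combine e(36), f(45) → 81
combine 59, a(63) → 122
combine d(75), 81 → 156
combine 122, 156 → 278
The encoded length is the sum of every internal node's weight: 28 + 59 + 81 + 122 + 156 + 278 = 724 bits.

724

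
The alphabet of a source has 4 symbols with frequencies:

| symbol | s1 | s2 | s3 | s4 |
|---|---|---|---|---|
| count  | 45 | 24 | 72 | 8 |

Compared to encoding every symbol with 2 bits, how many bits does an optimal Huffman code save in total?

40

Fixed-length: 2 bits × 149 symbols = 298 bits.
Huffman merges:
combine s4(8), s2(24) → 32
combine 32, s1(45) → 77
combine s3(72), 77 → 149
Huffman total = 32 + 77 + 149 = 258 bits.
Saving = 298 − 258 = 40 bits.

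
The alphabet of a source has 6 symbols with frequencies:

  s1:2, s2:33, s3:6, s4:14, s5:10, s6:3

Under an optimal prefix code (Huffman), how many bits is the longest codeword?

Merge the two lowest-weight nodes at each step:
combine s1(2), s6(3) → 5
combine 5, s3(6) → 11
combine s5(10), 11 → 21
combine s4(14), 21 → 35
combine s2(33), 35 → 68
The first pair merged (s1, s6) ends up deepest, at depth 5.

5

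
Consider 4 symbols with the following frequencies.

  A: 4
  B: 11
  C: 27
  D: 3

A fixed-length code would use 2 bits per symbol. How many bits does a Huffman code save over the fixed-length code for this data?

Fixed-length: 2 bits × 45 symbols = 90 bits.
Huffman merges:
combine D(3), A(4) → 7
combine 7, B(11) → 18
combine 18, C(27) → 45
Huffman total = 7 + 18 + 45 = 70 bits.
Saving = 90 − 70 = 20 bits.

20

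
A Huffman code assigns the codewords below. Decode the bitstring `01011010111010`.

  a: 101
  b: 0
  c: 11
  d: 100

baabcab

Read left to right; each codeword is recognised as soon as it completes (prefix code):
  0→b | 101→a | 101→a | 0→b | 11→c | 101→a | 0→b
Decoded message: baabcab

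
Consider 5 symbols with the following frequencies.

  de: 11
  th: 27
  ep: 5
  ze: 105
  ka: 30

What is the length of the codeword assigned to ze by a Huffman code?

Repeatedly merge the two smallest:
combine ep(5), de(11) → 16
combine 16, th(27) → 43
combine ka(30), 43 → 73
combine 73, ze(105) → 178
ze is merged only at the final step, so code length = 1.

1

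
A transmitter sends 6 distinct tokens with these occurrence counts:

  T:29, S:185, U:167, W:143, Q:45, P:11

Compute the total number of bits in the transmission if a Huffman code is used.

1285

Greedily combine the two least-frequent nodes:
combine P(11), T(29) → 40
combine 40, Q(45) → 85
combine 85, W(143) → 228
combine U(167), S(185) → 352
combine 228, 352 → 580
The encoded length is the sum of every internal node's weight: 40 + 85 + 228 + 352 + 580 = 1285 bits.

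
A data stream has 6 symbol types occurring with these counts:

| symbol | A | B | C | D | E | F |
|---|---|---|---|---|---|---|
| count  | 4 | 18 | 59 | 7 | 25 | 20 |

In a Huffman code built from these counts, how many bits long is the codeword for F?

3

Huffman merges, smallest pair first:
combine A(4), D(7) → 11
combine 11, B(18) → 29
combine F(20), E(25) → 45
combine 29, 45 → 74
combine C(59), 74 → 133
The subtree containing F is merged 3 times, so code length = 3.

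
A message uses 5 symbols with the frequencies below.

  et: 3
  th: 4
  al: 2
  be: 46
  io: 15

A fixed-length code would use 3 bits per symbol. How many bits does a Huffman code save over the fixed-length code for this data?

102

Fixed-length: 3 bits × 70 symbols = 210 bits.
Huffman merges:
al(2) + et(3) → 5
th(4) + 5 → 9
9 + io(15) → 24
24 + be(46) → 70
Huffman total = 5 + 9 + 24 + 70 = 108 bits.
Saving = 210 − 108 = 102 bits.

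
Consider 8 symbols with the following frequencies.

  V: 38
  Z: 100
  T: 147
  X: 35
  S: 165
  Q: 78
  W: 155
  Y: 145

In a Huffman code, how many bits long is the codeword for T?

Repeatedly merge the two smallest:
merge X(35) and V(38): 73
merge 73 and Q(78): 151
merge Z(100) and Y(145): 245
merge T(147) and 151: 298
merge W(155) and S(165): 320
merge 245 and 298: 543
merge 320 and 543: 863
The subtree containing T is merged 3 times, so code length = 3.

3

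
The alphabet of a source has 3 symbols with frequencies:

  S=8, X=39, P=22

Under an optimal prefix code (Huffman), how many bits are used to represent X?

1

Build the tree from the bottom:
S(8) + P(22) → 30
30 + X(39) → 69
X sits one level below the root: a 1-bit codeword.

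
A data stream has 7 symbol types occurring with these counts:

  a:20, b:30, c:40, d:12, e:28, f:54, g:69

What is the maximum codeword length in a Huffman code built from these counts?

4

Merge the two lowest-weight nodes at each step:
d(12) + a(20) → 32
e(28) + b(30) → 58
32 + c(40) → 72
f(54) + 58 → 112
g(69) + 72 → 141
112 + 141 → 253
The first pair merged (d, a) ends up deepest, at depth 4.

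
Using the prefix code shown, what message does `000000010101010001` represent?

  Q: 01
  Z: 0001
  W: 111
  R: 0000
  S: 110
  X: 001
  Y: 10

Read left to right; each codeword is recognised as soon as it completes (prefix code):
  0000→R | 0001→Z | 01→Q | 01→Q | 01→Q | 0001→Z
Decoded message: RZQQQZ

RZQQQZ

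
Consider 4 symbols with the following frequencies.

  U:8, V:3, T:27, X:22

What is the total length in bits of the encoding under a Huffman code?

Build the Huffman tree bottom-up:
merge V(3) and U(8): 11
merge 11 and X(22): 33
merge T(27) and 33: 60
Total encoded bits = sum of merged weights = 11 + 33 + 60 = 104.

104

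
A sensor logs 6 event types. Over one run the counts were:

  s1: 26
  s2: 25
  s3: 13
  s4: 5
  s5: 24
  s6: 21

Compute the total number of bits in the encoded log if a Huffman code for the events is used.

285

Merge the two smallest weights repeatedly:
merge s4(5) and s3(13): 18
merge 18 and s6(21): 39
merge s5(24) and s2(25): 49
merge s1(26) and 39: 65
merge 49 and 65: 114
The encoded length is the sum of every internal node's weight: 18 + 39 + 49 + 65 + 114 = 285 bits.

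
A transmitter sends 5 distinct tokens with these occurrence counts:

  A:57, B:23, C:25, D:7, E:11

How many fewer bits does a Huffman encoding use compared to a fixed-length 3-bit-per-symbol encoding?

Fixed-length: 3 bits × 123 symbols = 369 bits.
Huffman merges:
D(7) + E(11) → 18
18 + B(23) → 41
C(25) + 41 → 66
A(57) + 66 → 123
Huffman total = 18 + 41 + 66 + 123 = 248 bits.
Saving = 369 − 248 = 121 bits.

121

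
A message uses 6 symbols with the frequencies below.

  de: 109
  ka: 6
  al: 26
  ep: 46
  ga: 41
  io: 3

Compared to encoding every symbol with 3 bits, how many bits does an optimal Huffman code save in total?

220

Fixed-length: 3 bits × 231 symbols = 693 bits.
Huffman merges:
combine io(3), ka(6) → 9
combine 9, al(26) → 35
combine 35, ga(41) → 76
combine ep(46), 76 → 122
combine de(109), 122 → 231
Huffman total = 9 + 35 + 76 + 122 + 231 = 473 bits.
Saving = 693 − 473 = 220 bits.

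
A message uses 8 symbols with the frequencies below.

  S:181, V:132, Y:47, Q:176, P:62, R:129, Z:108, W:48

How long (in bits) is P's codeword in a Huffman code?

Build the tree from the bottom:
combine Y(47), W(48) → 95
combine P(62), 95 → 157
combine Z(108), R(129) → 237
combine V(132), 157 → 289
combine Q(176), S(181) → 357
combine 237, 289 → 526
combine 357, 526 → 883
P's leaf is at depth 4, giving a 4-bit codeword.

4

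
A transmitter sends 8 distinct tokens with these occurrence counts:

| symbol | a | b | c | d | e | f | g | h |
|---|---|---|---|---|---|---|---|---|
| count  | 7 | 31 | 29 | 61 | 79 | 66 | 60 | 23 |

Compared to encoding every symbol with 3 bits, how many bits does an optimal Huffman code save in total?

Fixed-length: 3 bits × 356 symbols = 1068 bits.
Huffman merges:
merge a(7) and h(23): 30
merge c(29) and 30: 59
merge b(31) and 59: 90
merge g(60) and d(61): 121
merge f(66) and e(79): 145
merge 90 and 121: 211
merge 145 and 211: 356
Huffman total = 30 + 59 + 90 + 121 + 145 + 211 + 356 = 1012 bits.
Saving = 1068 − 1012 = 56 bits.

56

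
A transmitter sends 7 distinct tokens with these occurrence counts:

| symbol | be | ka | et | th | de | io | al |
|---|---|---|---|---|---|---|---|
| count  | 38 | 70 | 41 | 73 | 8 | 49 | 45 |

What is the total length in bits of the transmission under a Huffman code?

Greedily combine the two least-frequent nodes:
merge de(8) and be(38): 46
merge et(41) and al(45): 86
merge 46 and io(49): 95
merge ka(70) and th(73): 143
merge 86 and 95: 181
merge 143 and 181: 324
The encoded length is the sum of every internal node's weight: 46 + 86 + 95 + 143 + 181 + 324 = 875 bits.

875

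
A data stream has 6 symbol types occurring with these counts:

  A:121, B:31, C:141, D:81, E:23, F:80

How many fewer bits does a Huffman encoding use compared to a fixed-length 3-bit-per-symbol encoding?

Fixed-length: 3 bits × 477 symbols = 1431 bits.
Huffman merges:
E(23) + B(31) → 54
54 + F(80) → 134
D(81) + A(121) → 202
134 + C(141) → 275
202 + 275 → 477
Huffman total = 54 + 134 + 202 + 275 + 477 = 1142 bits.
Saving = 1431 − 1142 = 289 bits.

289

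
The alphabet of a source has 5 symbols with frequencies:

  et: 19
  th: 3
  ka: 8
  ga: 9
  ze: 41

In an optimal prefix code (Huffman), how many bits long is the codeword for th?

Huffman merges, smallest pair first:
merge th(3) and ka(8): 11
merge ga(9) and 11: 20
merge et(19) and 20: 39
merge 39 and ze(41): 80
The subtree containing th is merged 4 times, so code length = 4.

4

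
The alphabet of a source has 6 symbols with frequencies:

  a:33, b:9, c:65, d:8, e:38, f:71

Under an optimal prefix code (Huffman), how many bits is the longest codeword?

Merge the two lowest-weight nodes at each step:
merge d(8) and b(9): 17
merge 17 and a(33): 50
merge e(38) and 50: 88
merge c(65) and f(71): 136
merge 88 and 136: 224
Maximum depth reached is 4.

4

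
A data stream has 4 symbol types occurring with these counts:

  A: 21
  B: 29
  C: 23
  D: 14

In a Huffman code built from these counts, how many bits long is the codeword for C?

2

Huffman merges, smallest pair first:
merge D(14) and A(21): 35
merge C(23) and B(29): 52
merge 35 and 52: 87
C sits 2 levels below the root, so its codeword is 2 bits.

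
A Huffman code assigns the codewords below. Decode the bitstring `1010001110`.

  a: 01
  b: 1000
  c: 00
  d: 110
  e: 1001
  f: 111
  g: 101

Read left to right; each codeword is recognised as soon as it completes (prefix code):
  101→g | 00→c | 01→a | 110→d
Decoded message: gcad

gcad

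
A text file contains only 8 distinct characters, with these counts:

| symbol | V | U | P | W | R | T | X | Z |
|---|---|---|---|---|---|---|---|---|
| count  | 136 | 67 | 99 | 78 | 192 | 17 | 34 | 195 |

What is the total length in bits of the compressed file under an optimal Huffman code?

Greedily combine the two least-frequent nodes:
T(17) + X(34) → 51
51 + U(67) → 118
W(78) + P(99) → 177
118 + V(136) → 254
177 + R(192) → 369
Z(195) + 254 → 449
369 + 449 → 818
Total encoded bits = sum of merged weights = 51 + 118 + 177 + 254 + 369 + 449 + 818 = 2236.

2236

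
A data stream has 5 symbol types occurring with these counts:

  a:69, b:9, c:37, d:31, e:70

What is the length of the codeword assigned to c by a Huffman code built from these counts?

Repeatedly merge the two smallest:
b(9) + d(31) → 40
c(37) + 40 → 77
a(69) + e(70) → 139
77 + 139 → 216
c sits 2 levels below the root, so its codeword is 2 bits.

2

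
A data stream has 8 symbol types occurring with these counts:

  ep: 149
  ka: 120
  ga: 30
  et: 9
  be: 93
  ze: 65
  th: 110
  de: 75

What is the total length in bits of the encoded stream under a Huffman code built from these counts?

1827

Build the Huffman tree bottom-up:
merge et(9) and ga(30): 39
merge 39 and ze(65): 104
merge de(75) and be(93): 168
merge 104 and th(110): 214
merge ka(120) and ep(149): 269
merge 168 and 214: 382
merge 269 and 382: 651
Total encoded bits = sum of merged weights = 39 + 104 + 168 + 214 + 269 + 382 + 651 = 1827.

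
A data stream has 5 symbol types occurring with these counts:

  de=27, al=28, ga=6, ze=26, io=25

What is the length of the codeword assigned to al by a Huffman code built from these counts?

Huffman merges, smallest pair first:
merge ga(6) and io(25): 31
merge ze(26) and de(27): 53
merge al(28) and 31: 59
merge 53 and 59: 112
The subtree containing al is merged 2 times, so code length = 2.

2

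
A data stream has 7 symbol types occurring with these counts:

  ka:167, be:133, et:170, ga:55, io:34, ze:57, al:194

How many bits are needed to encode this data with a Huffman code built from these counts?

Merge the two smallest weights repeatedly:
combine io(34), ga(55) → 89
combine ze(57), 89 → 146
combine be(133), 146 → 279
combine ka(167), et(170) → 337
combine al(194), 279 → 473
combine 337, 473 → 810
Total encoded bits = sum of merged weights = 89 + 146 + 279 + 337 + 473 + 810 = 2134.

2134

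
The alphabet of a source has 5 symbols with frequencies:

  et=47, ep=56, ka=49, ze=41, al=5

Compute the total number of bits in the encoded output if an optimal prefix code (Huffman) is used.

442

Greedily combine the two least-frequent nodes:
combine al(5), ze(41) → 46
combine 46, et(47) → 93
combine ka(49), ep(56) → 105
combine 93, 105 → 198
Total encoded bits = sum of merged weights = 46 + 93 + 105 + 198 = 442.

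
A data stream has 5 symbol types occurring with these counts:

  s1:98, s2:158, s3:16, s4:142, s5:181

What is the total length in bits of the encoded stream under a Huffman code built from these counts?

1304

Greedily combine the two least-frequent nodes:
merge s3(16) and s1(98): 114
merge 114 and s4(142): 256
merge s2(158) and s5(181): 339
merge 256 and 339: 595
Each symbol's bit-cost is frequency × depth; summing gives 1304 bits (equivalently 114 + 256 + 339 + 595).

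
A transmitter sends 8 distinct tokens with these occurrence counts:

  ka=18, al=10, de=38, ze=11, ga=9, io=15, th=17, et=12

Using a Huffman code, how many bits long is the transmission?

371

Merge the two smallest weights repeatedly:
ga(9) + al(10) → 19
ze(11) + et(12) → 23
io(15) + th(17) → 32
ka(18) + 19 → 37
23 + 32 → 55
37 + de(38) → 75
55 + 75 → 130
Total encoded bits = sum of merged weights = 19 + 23 + 32 + 37 + 55 + 75 + 130 = 371.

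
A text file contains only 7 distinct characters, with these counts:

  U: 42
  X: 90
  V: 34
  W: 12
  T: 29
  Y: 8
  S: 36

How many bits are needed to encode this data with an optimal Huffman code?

Greedily combine the two least-frequent nodes:
Y(8) + W(12) → 20
20 + T(29) → 49
V(34) + S(36) → 70
U(42) + 49 → 91
70 + X(90) → 160
91 + 160 → 251
Each symbol's bit-cost is frequency × depth; summing gives 641 bits (equivalently 20 + 49 + 70 + 91 + 160 + 251).

641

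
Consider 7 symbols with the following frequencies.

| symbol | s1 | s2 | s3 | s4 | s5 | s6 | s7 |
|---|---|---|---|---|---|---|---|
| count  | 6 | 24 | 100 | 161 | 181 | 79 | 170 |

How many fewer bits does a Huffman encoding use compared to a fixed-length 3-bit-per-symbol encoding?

Fixed-length: 3 bits × 721 symbols = 2163 bits.
Huffman merges:
merge s1(6) and s2(24): 30
merge 30 and s6(79): 109
merge s3(100) and 109: 209
merge s4(161) and s7(170): 331
merge s5(181) and 209: 390
merge 331 and 390: 721
Huffman total = 30 + 109 + 209 + 331 + 390 + 721 = 1790 bits.
Saving = 2163 − 1790 = 373 bits.

373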